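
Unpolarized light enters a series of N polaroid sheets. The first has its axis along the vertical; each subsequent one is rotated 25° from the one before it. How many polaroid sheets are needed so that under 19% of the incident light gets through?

N = 6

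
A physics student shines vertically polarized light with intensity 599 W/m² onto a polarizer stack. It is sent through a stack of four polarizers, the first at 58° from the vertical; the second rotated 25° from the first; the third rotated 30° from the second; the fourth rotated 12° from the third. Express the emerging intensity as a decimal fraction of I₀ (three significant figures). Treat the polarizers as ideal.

I₁ = 599 W/m² · cos²(58°) = 168.2 W/m².
I₂ = I₁ · cos²(25°) = 168.2 · 0.8214 = 138.2 W/m².
I₃ = I₂ · cos²(30°) = 138.2 · 0.75 = 103.6 W/m².
I₄ = I₃ · cos²(12°) = 103.6 · 0.9568 = 99.14 W/m².
Transmitted fraction = 0.1655.

I/I₀ ≈ 0.166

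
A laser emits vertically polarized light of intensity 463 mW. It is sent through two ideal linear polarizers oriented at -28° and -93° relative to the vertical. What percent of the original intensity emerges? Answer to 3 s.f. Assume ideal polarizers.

I₁ = 463 mW · cos²(28°) = 361 mW.
I₂ = I₁ · cos²(65°) = 361 · 0.1786 = 64.47 mW.
That is 13.92% of the incident intensity.

≈ 13.9%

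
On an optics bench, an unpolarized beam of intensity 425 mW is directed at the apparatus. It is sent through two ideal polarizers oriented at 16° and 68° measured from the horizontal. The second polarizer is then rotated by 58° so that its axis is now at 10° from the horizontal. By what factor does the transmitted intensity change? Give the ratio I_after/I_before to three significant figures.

Before rotation:
Unpolarized light through the first polarizer → I₁ = ½ I₀, now polarized at 16°.
I₂ = I₁ cos²(68° − 16°) = 0.5 I₀ · cos²(52°) = 0.1895 I₀.
After rotation:
Unpolarized light through the first polarizer → I₁ = ½ I₀, now polarized at 16°.
I₂ = I₁ cos²(10° − 16°) = 0.5 I₀ · cos²(6°) = 0.4945 I₀.
Ratio = 0.4945 / 0.1895 = 2.609.

I_new/I_old ≈ 2.61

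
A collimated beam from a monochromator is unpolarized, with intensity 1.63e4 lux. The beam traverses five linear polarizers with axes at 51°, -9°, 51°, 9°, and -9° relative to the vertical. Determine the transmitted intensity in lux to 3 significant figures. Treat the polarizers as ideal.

Unpolarized light through the first polarizer → I₁ = 1.63e4 lux/2 = 8150 lux, polarized at 51°.
I₂ = I₁ · cos²(60°) = 8150 · 0.25 = 2038 lux.
I₃ = I₂ · cos²(60°) = 2038 · 0.25 = 509.4 lux.
I₄ = I₃ · cos²(42°) = 509.4 · 0.5523 = 281.3 lux.
I₅ = I₄ · cos²(18°) = 281.3 · 0.9045 = 254.4 lux.

I ≈ 254 lux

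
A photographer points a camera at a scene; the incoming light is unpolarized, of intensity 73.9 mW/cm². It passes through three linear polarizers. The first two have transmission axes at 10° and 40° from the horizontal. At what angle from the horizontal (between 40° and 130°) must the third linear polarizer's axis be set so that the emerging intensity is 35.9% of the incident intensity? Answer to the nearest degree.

θ ≈ 52°

Unpolarized light through the first polarizer → I₁ = ½ I₀, now polarized at 10°.
I₂ = I₁ cos²(40° − 10°) = 0.5 I₀ · cos²(30°) = 0.375 I₀.
Need I₃/I₀ = 0.359, so cos²(θ − 40°) = 0.359 / 0.375 = 0.9573.
θ − 40° = arccos(√0.9573) = 11.9°, giving θ ≈ 40 + 11.9 = 51.9°.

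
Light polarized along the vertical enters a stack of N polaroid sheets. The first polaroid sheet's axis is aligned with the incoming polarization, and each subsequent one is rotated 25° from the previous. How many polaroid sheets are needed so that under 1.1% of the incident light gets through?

First polarizer is aligned with the polarization: full transmission.
Each further stage multiplies by cos²(25°) = 0.8214.
After N polarizers: T = 0.8214^(N−1). Require T < 0.011 ⇒ N−1 > ln(0.011)/ln(0.8214) = 22.92, so N−1 ≥ 23 and N = 24.
Check: N=24 gives T = 0.01083 < 0.011; N=23 gives T = 0.01319.

N = 24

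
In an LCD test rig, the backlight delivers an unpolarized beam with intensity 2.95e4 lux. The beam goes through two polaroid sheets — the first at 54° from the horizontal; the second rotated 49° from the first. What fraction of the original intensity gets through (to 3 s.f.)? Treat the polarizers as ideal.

I/I₀ ≈ 0.215

Unpolarized light through the first polarizer → I₁ = 2.95e4 lux/2 = 1.475e+04 lux, polarized at 54°.
I₂ = I₁ · cos²(49°) = 1.475e+04 · 0.4304 = 6349 lux.
Transmitted fraction = 0.2152.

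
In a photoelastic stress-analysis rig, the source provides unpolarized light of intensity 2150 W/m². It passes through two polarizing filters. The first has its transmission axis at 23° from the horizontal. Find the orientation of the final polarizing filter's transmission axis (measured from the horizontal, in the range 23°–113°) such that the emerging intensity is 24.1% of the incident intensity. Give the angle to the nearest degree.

θ ≈ 69°

Unpolarized light through the first polarizer → I₁ = ½ I₀, now polarized at 23°.
Need I₂/I₀ = 0.241, so cos²(θ − 23°) = 0.241 / 0.5 = 0.482.
θ − 23° = arccos(√0.482) = 46.0°, giving θ ≈ 23 + 46.0 = 69.0°.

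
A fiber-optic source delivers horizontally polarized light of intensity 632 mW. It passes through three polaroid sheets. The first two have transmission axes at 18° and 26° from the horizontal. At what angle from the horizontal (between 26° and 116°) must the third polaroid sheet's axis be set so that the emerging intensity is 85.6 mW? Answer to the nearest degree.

θ ≈ 93°

I₁ = I₀ cos²(18° − 0°) = I₀ cos²(18°) = 0.9045 I₀.
I₂ = I₁ cos²(26° − 18°) = 0.9045 I₀ · cos²(8°) = 0.887 I₀.
Target fraction: 85.6 / 632 mW = 0.1354 of I₀.
Need I₃/I₀ = 0.1354, so cos²(θ − 26°) = 0.1354 / 0.887 = 0.1527.
θ − 26° = arccos(√0.1527) = 67.0°, giving θ ≈ 26 + 67.0 = 93.0°.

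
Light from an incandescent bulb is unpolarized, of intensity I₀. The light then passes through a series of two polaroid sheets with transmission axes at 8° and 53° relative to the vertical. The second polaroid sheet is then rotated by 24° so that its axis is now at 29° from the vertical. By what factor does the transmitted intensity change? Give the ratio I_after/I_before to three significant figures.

I_new/I_old ≈ 1.74

Before rotation:
Unpolarized light through the first polarizer → I₁ = ½ I₀, now polarized at 8°.
I₂ = I₁ cos²(53° − 8°) = 0.5 I₀ · cos²(45°) = 0.25 I₀.
After rotation:
Unpolarized light through the first polarizer → I₁ = ½ I₀, now polarized at 8°.
I₂ = I₁ cos²(29° − 8°) = 0.5 I₀ · cos²(21°) = 0.4358 I₀.
Ratio = 0.4358 / 0.25 = 1.743.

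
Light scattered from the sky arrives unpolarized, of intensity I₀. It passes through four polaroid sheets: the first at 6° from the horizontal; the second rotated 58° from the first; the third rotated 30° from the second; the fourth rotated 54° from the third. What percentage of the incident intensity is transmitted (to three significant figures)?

≈ 3.64%

Unpolarized light through the first polarizer → I₁ = ½ I₀, now polarized at 6°.
I₂ = I₁ cos²(58°) = 0.5 · 0.2808 I₀ = 0.1404 I₀.
I₃ = I₂ cos²(30°) = 0.1404 · 0.75 I₀ = 0.1053 I₀.
I₄ = I₃ cos²(54°) = 0.1053 · 0.3455 I₀ = 0.03638 I₀.
That is 3.638% of the incident intensity.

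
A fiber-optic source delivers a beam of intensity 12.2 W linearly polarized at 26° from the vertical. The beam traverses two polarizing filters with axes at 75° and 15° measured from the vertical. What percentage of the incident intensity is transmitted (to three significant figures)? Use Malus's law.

≈ 10.8%

By Malus's law, I₁ = 12.2 W · cos²(49°) = 5.251 W.
I₂ = I₁ · cos²(60°) = 5.251 · 0.25 = 1.313 W.
That is 10.76% of the incident intensity.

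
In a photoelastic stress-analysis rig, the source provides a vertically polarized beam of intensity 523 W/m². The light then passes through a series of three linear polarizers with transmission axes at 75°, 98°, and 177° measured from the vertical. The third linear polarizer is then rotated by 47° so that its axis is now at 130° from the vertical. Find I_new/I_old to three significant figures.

I_new/I_old ≈ 19.8

Before rotation:
By Malus's law, I₁ = I₀ cos²(75° − 0°) = I₀ cos²(75°) = 0.06699 I₀.
I₂ = I₁ cos²(98° − 75°) = 0.06699 I₀ · cos²(23°) = 0.05676 I₀.
I₃ = I₂ cos²(177° − 98°) = 0.05676 I₀ · cos²(79°) = 0.002067 I₀.
After rotation:
I₁ = I₀ cos²(75° − 0°) = I₀ cos²(75°) = 0.06699 I₀.
I₂ = I₁ cos²(98° − 75°) = 0.06699 I₀ · cos²(23°) = 0.05676 I₀.
I₃ = I₂ cos²(130° − 98°) = 0.05676 I₀ · cos²(32°) = 0.04082 I₀.
Ratio = 0.04082 / 0.002067 = 19.75.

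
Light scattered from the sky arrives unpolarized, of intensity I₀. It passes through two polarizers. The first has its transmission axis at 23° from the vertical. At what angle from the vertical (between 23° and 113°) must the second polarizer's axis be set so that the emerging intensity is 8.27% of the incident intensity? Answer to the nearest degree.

θ ≈ 89°

Unpolarized light through the first polarizer → I₁ = ½ I₀, now polarized at 23°.
Need I₂/I₀ = 0.0827, so cos²(θ − 23°) = 0.0827 / 0.5 = 0.1654.
θ − 23° = arccos(√0.1654) = 66.0°, giving θ ≈ 23 + 66.0 = 89.0°.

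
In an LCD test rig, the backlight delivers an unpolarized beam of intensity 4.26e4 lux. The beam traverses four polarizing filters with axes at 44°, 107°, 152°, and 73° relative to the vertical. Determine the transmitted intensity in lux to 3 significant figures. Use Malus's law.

I ≈ 79.9 lux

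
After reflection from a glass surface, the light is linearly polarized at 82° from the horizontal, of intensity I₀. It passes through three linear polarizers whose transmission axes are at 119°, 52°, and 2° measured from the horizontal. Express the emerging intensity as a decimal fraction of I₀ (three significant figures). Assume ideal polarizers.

≈ 0.0402 I₀

By Malus's law, I₁ = I₀ cos²(119° − 82°) = I₀ cos²(37°) = 0.6378 I₀.
I₂ = I₁ cos²(52° − 119°) = 0.6378 I₀ · cos²(67°) = 0.09738 I₀.
I₃ = I₂ cos²(2° − 52°) = 0.09738 I₀ · cos²(50°) = 0.04023 I₀.
Transmitted fraction = 0.04023.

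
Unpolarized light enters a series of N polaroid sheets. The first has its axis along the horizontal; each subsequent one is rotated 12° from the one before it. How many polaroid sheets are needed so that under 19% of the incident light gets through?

N = 23

First polarizer halves the unpolarized light: factor 1/2.
Each further stage multiplies by cos²(12°) = 0.9568.
After N polarizers: T = 0.5·0.9568^(N−1). Require T < 0.19 ⇒ N−1 > ln(0.19/0.5)/ln(0.9568) = 21.90, so N−1 ≥ 22 and N = 23.
Check: N=23 gives T = 0.1891 < 0.19; N=22 gives T = 0.1977.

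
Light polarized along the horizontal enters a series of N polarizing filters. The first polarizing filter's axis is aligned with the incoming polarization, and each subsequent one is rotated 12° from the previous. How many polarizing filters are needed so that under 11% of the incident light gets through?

N = 51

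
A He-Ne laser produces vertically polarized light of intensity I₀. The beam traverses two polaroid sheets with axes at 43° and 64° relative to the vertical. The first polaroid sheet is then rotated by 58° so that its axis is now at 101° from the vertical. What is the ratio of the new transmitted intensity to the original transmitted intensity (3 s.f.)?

I_new/I_old ≈ 0.0498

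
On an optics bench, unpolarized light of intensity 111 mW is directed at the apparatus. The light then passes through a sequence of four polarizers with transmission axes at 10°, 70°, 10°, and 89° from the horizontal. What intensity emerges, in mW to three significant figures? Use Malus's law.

I ≈ 0.126 mW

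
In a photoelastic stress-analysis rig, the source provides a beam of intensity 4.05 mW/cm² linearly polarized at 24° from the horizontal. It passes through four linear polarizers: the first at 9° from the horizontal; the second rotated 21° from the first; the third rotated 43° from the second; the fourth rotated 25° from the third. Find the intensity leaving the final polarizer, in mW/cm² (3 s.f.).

I ≈ 1.45 mW/cm²

I₁ = 4.05 mW/cm² · cos²(15°) = 3.779 mW/cm².
I₂ = I₁ · cos²(21°) = 3.779 · 0.8716 = 3.293 mW/cm².
I₃ = I₂ · cos²(43°) = 3.293 · 0.5349 = 1.762 mW/cm².
I₄ = I₃ · cos²(25°) = 1.762 · 0.8214 = 1.447 mW/cm².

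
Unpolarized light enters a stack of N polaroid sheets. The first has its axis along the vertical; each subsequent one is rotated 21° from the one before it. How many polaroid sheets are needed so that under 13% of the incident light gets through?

First polarizer halves the unpolarized light: factor 1/2.
Each further stage multiplies by cos²(21°) = 0.8716.
After N polarizers: T = 0.5·0.8716^(N−1). Require T < 0.13 ⇒ N−1 > ln(0.13/0.5)/ln(0.8716) = 9.80, so N−1 ≥ 10 and N = 11.
Check: N=11 gives T = 0.1265 < 0.13; N=10 gives T = 0.1451.

N = 11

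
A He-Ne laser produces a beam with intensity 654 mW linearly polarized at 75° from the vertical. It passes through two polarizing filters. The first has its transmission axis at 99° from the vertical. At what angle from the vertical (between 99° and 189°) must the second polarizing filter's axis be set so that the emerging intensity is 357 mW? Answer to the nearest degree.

θ ≈ 135°

By Malus's law, I₁ = I₀ cos²(99° − 75°) = I₀ cos²(24°) = 0.8346 I₀.
Target fraction: 357 / 654 mW = 0.5459 of I₀.
Need I₂/I₀ = 0.5459, so cos²(θ − 99°) = 0.5459 / 0.8346 = 0.6541.
θ − 99° = arccos(√0.6541) = 36.0°, giving θ ≈ 99 + 36.0 = 135.0°.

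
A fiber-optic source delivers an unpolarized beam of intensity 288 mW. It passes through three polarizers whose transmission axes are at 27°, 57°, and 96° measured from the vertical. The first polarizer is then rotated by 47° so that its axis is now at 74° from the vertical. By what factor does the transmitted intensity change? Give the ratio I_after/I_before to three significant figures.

I_new/I_old ≈ 1.22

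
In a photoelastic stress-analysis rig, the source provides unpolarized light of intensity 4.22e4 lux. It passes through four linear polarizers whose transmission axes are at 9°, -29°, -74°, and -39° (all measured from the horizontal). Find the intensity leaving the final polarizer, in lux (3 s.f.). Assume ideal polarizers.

I ≈ 4400 lux

Unpolarized light through the first polarizer → I₁ = 4.22e4 lux/2 = 2.11e+04 lux, polarized at 9°.
I₂ = I₁ · cos²(38°) = 2.11e+04 · 0.621 = 1.31e+04 lux.
I₃ = I₂ · cos²(45°) = 1.31e+04 · 0.5 = 6551 lux.
I₄ = I₃ · cos²(35°) = 6551 · 0.671 = 4396 lux.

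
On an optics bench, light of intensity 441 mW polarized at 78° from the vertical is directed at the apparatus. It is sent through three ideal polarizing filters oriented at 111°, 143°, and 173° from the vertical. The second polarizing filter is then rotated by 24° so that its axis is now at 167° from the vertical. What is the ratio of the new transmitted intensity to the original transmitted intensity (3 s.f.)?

Before rotation:
I₁ = I₀ cos²(111° − 78°) = I₀ cos²(33°) = 0.7034 I₀.
I₂ = I₁ cos²(143° − 111°) = 0.7034 I₀ · cos²(32°) = 0.5059 I₀.
I₃ = I₂ cos²(173° − 143°) = 0.5059 I₀ · cos²(30°) = 0.3794 I₀.
After rotation:
I₁ = I₀ cos²(111° − 78°) = I₀ cos²(33°) = 0.7034 I₀.
I₂ = I₁ cos²(167° − 111°) = 0.7034 I₀ · cos²(56°) = 0.2199 I₀.
I₃ = I₂ cos²(173° − 167°) = 0.2199 I₀ · cos²(6°) = 0.2175 I₀.
Ratio = 0.2175 / 0.3794 = 0.5734.

I_new/I_old ≈ 0.573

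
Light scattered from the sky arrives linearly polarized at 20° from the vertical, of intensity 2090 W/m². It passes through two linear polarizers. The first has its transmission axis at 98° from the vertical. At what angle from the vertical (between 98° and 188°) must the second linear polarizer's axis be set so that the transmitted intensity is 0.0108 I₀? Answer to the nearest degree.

I₁ = I₀ cos²(98° − 20°) = I₀ cos²(78°) = 0.04323 I₀.
Need I₂/I₀ = 0.0108, so cos²(θ − 98°) = 0.0108 / 0.04323 = 0.2498.
θ − 98° = arccos(√0.2498) = 60.0°, giving θ ≈ 98 + 60.0 = 158.0°.

θ ≈ 158°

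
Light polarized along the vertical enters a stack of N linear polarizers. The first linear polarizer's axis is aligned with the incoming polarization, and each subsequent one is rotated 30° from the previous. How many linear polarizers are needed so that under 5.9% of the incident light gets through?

N = 11

First polarizer is aligned with the polarization: full transmission.
Each further stage multiplies by cos²(30°) = 0.75.
After N polarizers: T = 0.75^(N−1). Require T < 0.059 ⇒ N−1 > ln(0.059)/ln(0.75) = 9.84, so N−1 ≥ 10 and N = 11.
Check: N=11 gives T = 0.05631 < 0.059; N=10 gives T = 0.07508.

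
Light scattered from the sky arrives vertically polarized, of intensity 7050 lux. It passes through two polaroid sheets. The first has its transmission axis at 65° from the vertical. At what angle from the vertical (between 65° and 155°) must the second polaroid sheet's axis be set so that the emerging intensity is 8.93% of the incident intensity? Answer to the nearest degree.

By Malus's law, I₁ = I₀ cos²(65° − 0°) = I₀ cos²(65°) = 0.1786 I₀.
Need I₂/I₀ = 0.0893, so cos²(θ − 65°) = 0.0893 / 0.1786 = 0.5.
θ − 65° = arccos(√0.5) = 45.0°, giving θ ≈ 65 + 45.0 = 110.0°.

θ ≈ 110°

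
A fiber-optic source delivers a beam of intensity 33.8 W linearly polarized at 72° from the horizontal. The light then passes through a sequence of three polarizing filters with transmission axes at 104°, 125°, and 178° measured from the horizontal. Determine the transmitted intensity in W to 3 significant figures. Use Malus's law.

I ≈ 7.67 W

By Malus's law, I₁ = 33.8 W · cos²(32°) = 24.31 W.
I₂ = I₁ · cos²(21°) = 24.31 · 0.8716 = 21.19 W.
I₃ = I₂ · cos²(53°) = 21.19 · 0.3622 = 7.673 W.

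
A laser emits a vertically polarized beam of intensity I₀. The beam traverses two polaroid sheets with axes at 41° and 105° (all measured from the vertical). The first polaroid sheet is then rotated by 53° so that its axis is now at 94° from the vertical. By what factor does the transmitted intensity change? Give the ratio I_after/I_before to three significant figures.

Before rotation:
I₁ = I₀ cos²(41° − 0°) = I₀ cos²(41°) = 0.5696 I₀.
I₂ = I₁ cos²(105° − 41°) = 0.5696 I₀ · cos²(64°) = 0.1095 I₀.
After rotation:
I₁ = I₀ cos²(94° − 0°) = I₀ cos²(86°) = 0.004866 I₀.
I₂ = I₁ cos²(105° − 94°) = 0.004866 I₀ · cos²(11°) = 0.004689 I₀.
Ratio = 0.004689 / 0.1095 = 0.04284.

I_new/I_old ≈ 0.0428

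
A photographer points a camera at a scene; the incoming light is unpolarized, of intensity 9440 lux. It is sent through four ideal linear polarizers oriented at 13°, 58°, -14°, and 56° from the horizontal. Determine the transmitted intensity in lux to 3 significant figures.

I ≈ 26.4 lux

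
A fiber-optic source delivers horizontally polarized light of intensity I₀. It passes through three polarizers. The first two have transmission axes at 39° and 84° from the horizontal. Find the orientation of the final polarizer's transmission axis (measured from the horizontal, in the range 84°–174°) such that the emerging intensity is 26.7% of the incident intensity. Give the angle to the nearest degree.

θ ≈ 104°

I₁ = I₀ cos²(39° − 0°) = I₀ cos²(39°) = 0.604 I₀.
I₂ = I₁ cos²(84° − 39°) = 0.604 I₀ · cos²(45°) = 0.302 I₀.
Need I₃/I₀ = 0.267, so cos²(θ − 84°) = 0.267 / 0.302 = 0.8842.
θ − 84° = arccos(√0.8842) = 19.9°, giving θ ≈ 84 + 19.9 = 103.9°.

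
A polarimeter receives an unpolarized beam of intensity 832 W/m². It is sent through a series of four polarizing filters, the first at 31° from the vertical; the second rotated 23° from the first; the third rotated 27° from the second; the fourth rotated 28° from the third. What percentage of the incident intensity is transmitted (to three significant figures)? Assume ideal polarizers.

Unpolarized light through the first polarizer → I₁ = 832 W/m²/2 = 416 W/m², polarized at 31°.
I₂ = I₁ · cos²(23°) = 416 · 0.8473 = 352.5 W/m².
I₃ = I₂ · cos²(27°) = 352.5 · 0.7939 = 279.8 W/m².
I₄ = I₃ · cos²(28°) = 279.8 · 0.7796 = 218.2 W/m².
That is 26.22% of the incident intensity.

≈ 26.2%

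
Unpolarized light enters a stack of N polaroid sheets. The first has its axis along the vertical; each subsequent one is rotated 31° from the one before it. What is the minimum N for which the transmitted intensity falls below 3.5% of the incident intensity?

N = 10

First polarizer halves the unpolarized light: factor 1/2.
Each further stage multiplies by cos²(31°) = 0.7347.
After N polarizers: T = 0.5·0.7347^(N−1). Require T < 0.035 ⇒ N−1 > ln(0.035/0.5)/ln(0.7347) = 8.63, so N−1 ≥ 9 and N = 10.
Check: N=10 gives T = 0.0312 < 0.035; N=9 gives T = 0.04246.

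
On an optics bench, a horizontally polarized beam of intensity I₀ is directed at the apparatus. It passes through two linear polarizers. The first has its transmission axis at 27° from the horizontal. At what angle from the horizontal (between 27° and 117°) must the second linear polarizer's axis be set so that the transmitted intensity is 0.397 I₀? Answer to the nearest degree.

I₁ = I₀ cos²(27° − 0°) = I₀ cos²(27°) = 0.7939 I₀.
Need I₂/I₀ = 0.397, so cos²(θ − 27°) = 0.397 / 0.7939 = 0.5001.
θ − 27° = arccos(√0.5001) = 45.0°, giving θ ≈ 27 + 45.0 = 72.0°.

θ ≈ 72°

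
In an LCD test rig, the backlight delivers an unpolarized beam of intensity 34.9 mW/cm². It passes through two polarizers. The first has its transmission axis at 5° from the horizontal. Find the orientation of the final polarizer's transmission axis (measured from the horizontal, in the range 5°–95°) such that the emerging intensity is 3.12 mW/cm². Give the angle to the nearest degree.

θ ≈ 70°

Unpolarized light through the first polarizer → I₁ = ½ I₀, now polarized at 5°.
Target fraction: 3.12 / 34.9 mW/cm² = 0.0894 of I₀.
Need I₂/I₀ = 0.0894, so cos²(θ − 5°) = 0.0894 / 0.5 = 0.1788.
θ − 5° = arccos(√0.1788) = 65.0°, giving θ ≈ 5 + 65.0 = 70.0°.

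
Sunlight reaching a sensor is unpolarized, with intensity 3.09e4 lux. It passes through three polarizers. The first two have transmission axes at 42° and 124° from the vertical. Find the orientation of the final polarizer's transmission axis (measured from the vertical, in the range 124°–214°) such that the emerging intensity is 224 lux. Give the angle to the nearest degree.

Unpolarized light through the first polarizer → I₁ = ½ I₀, now polarized at 42°.
I₂ = I₁ cos²(124° − 42°) = 0.5 I₀ · cos²(82°) = 0.009685 I₀.
Target fraction: 224 / 3.09e4 lux = 0.007249 of I₀.
Need I₃/I₀ = 0.007249, so cos²(θ − 124°) = 0.007249 / 0.009685 = 0.7485.
θ − 124° = arccos(√0.7485) = 30.1°, giving θ ≈ 124 + 30.1 = 154.1°.

θ ≈ 154°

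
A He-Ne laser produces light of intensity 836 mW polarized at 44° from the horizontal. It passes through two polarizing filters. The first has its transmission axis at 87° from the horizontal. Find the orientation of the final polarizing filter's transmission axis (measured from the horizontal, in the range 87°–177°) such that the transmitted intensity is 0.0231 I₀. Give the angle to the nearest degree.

θ ≈ 165°

I₁ = I₀ cos²(87° − 44°) = I₀ cos²(43°) = 0.5349 I₀.
Need I₂/I₀ = 0.0231, so cos²(θ − 87°) = 0.0231 / 0.5349 = 0.04319.
θ − 87° = arccos(√0.04319) = 78.0°, giving θ ≈ 87 + 78.0 = 165.0°.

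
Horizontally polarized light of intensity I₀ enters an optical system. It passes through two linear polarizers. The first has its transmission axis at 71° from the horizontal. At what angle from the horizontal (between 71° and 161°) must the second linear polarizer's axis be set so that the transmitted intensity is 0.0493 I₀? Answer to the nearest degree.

θ ≈ 118°

I₁ = I₀ cos²(71° − 0°) = I₀ cos²(71°) = 0.106 I₀.
Need I₂/I₀ = 0.0493, so cos²(θ − 71°) = 0.0493 / 0.106 = 0.4651.
θ − 71° = arccos(√0.4651) = 47.0°, giving θ ≈ 71 + 47.0 = 118.0°.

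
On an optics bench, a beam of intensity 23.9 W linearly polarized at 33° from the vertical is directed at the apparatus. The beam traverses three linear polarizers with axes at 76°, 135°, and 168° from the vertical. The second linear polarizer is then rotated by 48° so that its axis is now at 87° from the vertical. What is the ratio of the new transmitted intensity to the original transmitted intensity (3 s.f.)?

I_new/I_old ≈ 0.126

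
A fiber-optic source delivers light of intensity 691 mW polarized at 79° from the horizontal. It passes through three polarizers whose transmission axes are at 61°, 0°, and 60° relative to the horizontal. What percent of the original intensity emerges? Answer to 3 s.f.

≈ 5.31%

I₁ = 691 mW · cos²(18°) = 625 mW.
I₂ = I₁ · cos²(61°) = 625 · 0.235 = 146.9 mW.
I₃ = I₂ · cos²(60°) = 146.9 · 0.25 = 36.73 mW.
That is 5.315% of the incident intensity.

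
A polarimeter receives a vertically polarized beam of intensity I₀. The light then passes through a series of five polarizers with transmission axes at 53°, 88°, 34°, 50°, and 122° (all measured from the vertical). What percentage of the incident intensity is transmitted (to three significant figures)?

By Malus's law, I₁ = I₀ cos²(53° − 0°) = I₀ cos²(53°) = 0.3622 I₀.
I₂ = I₁ cos²(88° − 53°) = 0.3622 I₀ · cos²(35°) = 0.243 I₀.
I₃ = I₂ cos²(34° − 88°) = 0.243 I₀ · cos²(54°) = 0.08396 I₀.
I₄ = I₃ cos²(50° − 34°) = 0.08396 I₀ · cos²(16°) = 0.07758 I₀.
I₅ = I₄ cos²(122° − 50°) = 0.07758 I₀ · cos²(72°) = 0.007409 I₀.
That is 0.7409% of the incident intensity.

≈ 0.741%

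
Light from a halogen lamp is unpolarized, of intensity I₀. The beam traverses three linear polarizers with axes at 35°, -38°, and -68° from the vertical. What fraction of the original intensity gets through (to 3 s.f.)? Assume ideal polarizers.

≈ 0.0321 I₀

Unpolarized light through the first polarizer → I₁ = ½ I₀, now polarized at 35°.
I₂ = I₁ cos²(-38° − 35°) = 0.5 I₀ · cos²(73°) = 0.04274 I₀.
I₃ = I₂ cos²(-68° + 38°) = 0.04274 I₀ · cos²(30°) = 0.03206 I₀.
Transmitted fraction = 0.03206.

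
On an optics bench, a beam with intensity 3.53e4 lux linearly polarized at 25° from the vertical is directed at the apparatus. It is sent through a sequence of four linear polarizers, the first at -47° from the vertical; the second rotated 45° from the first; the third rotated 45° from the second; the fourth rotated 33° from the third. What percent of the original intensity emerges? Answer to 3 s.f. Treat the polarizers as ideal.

≈ 1.68%

I₁ = 3.53e4 lux · cos²(72°) = 3371 lux.
I₂ = I₁ · cos²(45°) = 3371 · 0.5 = 1685 lux.
I₃ = I₂ · cos²(45°) = 1685 · 0.5 = 842.7 lux.
I₄ = I₃ · cos²(33°) = 842.7 · 0.7034 = 592.7 lux.
That is 1.679% of the incident intensity.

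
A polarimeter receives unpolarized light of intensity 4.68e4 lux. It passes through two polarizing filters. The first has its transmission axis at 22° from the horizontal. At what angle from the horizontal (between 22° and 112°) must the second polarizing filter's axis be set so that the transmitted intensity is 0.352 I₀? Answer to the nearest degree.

θ ≈ 55°

Unpolarized light through the first polarizer → I₁ = ½ I₀, now polarized at 22°.
Need I₂/I₀ = 0.352, so cos²(θ − 22°) = 0.352 / 0.5 = 0.704.
θ − 22° = arccos(√0.704) = 33.0°, giving θ ≈ 22 + 33.0 = 55.0°.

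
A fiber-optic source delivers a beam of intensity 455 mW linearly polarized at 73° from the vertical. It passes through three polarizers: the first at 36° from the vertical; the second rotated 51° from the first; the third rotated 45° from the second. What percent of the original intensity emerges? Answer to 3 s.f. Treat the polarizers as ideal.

≈ 12.6%

I₁ = 455 mW · cos²(37°) = 290.2 mW.
I₂ = I₁ · cos²(51°) = 290.2 · 0.396 = 114.9 mW.
I₃ = I₂ · cos²(45°) = 114.9 · 0.5 = 57.47 mW.
That is 12.63% of the incident intensity.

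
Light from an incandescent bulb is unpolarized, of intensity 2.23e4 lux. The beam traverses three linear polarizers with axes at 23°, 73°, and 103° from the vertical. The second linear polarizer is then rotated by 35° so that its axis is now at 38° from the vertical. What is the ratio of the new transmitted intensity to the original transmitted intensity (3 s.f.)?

I_new/I_old ≈ 0.538

Before rotation:
Unpolarized light through the first polarizer → I₁ = ½ I₀, now polarized at 23°.
I₂ = I₁ cos²(73° − 23°) = 0.5 I₀ · cos²(50°) = 0.2066 I₀.
I₃ = I₂ cos²(103° − 73°) = 0.2066 I₀ · cos²(30°) = 0.1549 I₀.
After rotation:
Unpolarized light through the first polarizer → I₁ = ½ I₀, now polarized at 23°.
I₂ = I₁ cos²(38° − 23°) = 0.5 I₀ · cos²(15°) = 0.4665 I₀.
I₃ = I₂ cos²(103° − 38°) = 0.4665 I₀ · cos²(65°) = 0.08332 I₀.
Ratio = 0.08332 / 0.1549 = 0.5378.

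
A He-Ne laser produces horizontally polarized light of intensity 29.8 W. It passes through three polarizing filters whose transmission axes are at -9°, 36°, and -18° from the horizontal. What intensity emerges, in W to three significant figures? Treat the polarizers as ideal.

I₁ = 29.8 W · cos²(9°) = 29.07 W.
I₂ = I₁ · cos²(45°) = 29.07 · 0.5 = 14.54 W.
I₃ = I₂ · cos²(54°) = 14.54 · 0.3455 = 5.022 W.

I ≈ 5.02 W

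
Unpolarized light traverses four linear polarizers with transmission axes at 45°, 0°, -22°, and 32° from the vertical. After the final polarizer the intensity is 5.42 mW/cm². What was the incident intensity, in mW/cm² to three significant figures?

Unpolarized light through the first polarizer → I₁ = ½ I₀, now polarized at 45°.
I₂ = I₁ cos²(0° − 45°) = 0.5 I₀ · cos²(45°) = 0.25 I₀.
I₃ = I₂ cos²(-22° − 0°) = 0.25 I₀ · cos²(22°) = 0.2149 I₀.
I₄ = I₃ cos²(32° + 22°) = 0.2149 I₀ · cos²(54°) = 0.07425 I₀.
So 5.42 mW/cm² = 0.07425 I₀, giving I₀ = 5.42/0.07425 = 72.99 mW/cm².

I₀ ≈ 73.0 mW/cm²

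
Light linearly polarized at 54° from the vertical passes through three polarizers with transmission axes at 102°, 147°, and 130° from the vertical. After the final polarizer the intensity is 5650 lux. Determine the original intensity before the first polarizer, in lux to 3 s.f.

I₁ = I₀ cos²(102° − 54°) = I₀ cos²(48°) = 0.4477 I₀.
I₂ = I₁ cos²(147° − 102°) = 0.4477 I₀ · cos²(45°) = 0.2239 I₀.
I₃ = I₂ cos²(130° − 147°) = 0.2239 I₀ · cos²(17°) = 0.2047 I₀.
So 5650 lux = 0.2047 I₀, giving I₀ = 5650/0.2047 = 2.76e+04 lux.

I₀ ≈ 2.76e4 lux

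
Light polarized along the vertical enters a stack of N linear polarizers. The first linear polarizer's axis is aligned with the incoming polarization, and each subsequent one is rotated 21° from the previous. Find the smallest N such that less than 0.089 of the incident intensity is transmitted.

N = 19

First polarizer is aligned with the polarization: full transmission.
Each further stage multiplies by cos²(21°) = 0.8716.
After N polarizers: T = 0.8716^(N−1). Require T < 0.089 ⇒ N−1 > ln(0.089)/ln(0.8716) = 17.60, so N−1 ≥ 18 and N = 19.
Check: N=19 gives T = 0.08423 < 0.089; N=18 gives T = 0.09664.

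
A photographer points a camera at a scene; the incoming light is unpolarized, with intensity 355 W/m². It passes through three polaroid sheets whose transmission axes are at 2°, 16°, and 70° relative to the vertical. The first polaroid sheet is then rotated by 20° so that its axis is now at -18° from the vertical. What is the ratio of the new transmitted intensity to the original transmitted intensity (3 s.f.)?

I_new/I_old ≈ 0.730

Before rotation:
Unpolarized light through the first polarizer → I₁ = ½ I₀, now polarized at 2°.
I₂ = I₁ cos²(16° − 2°) = 0.5 I₀ · cos²(14°) = 0.4707 I₀.
I₃ = I₂ cos²(70° − 16°) = 0.4707 I₀ · cos²(54°) = 0.1626 I₀.
After rotation:
Unpolarized light through the first polarizer → I₁ = ½ I₀, now polarized at -18°.
I₂ = I₁ cos²(16° + 18°) = 0.5 I₀ · cos²(34°) = 0.3437 I₀.
I₃ = I₂ cos²(70° − 16°) = 0.3437 I₀ · cos²(54°) = 0.1187 I₀.
Ratio = 0.1187 / 0.1626 = 0.73.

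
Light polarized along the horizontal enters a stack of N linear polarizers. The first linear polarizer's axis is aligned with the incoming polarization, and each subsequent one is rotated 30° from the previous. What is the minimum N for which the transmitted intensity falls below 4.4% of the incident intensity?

First polarizer is aligned with the polarization: full transmission.
Each further stage multiplies by cos²(30°) = 0.75.
After N polarizers: T = 0.75^(N−1). Require T < 0.044 ⇒ N−1 > ln(0.044)/ln(0.75) = 10.86, so N−1 ≥ 11 and N = 12.
Check: N=12 gives T = 0.04224 < 0.044; N=11 gives T = 0.05631.

N = 12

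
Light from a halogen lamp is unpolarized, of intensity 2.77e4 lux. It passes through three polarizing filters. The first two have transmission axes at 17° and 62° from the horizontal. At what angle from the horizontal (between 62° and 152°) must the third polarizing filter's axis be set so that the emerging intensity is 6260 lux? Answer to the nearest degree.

θ ≈ 80°

Unpolarized light through the first polarizer → I₁ = ½ I₀, now polarized at 17°.
I₂ = I₁ cos²(62° − 17°) = 0.5 I₀ · cos²(45°) = 0.25 I₀.
Target fraction: 6260 / 2.77e4 lux = 0.226 of I₀.
Need I₃/I₀ = 0.226, so cos²(θ − 62°) = 0.226 / 0.25 = 0.904.
θ − 62° = arccos(√0.904) = 18.1°, giving θ ≈ 62 + 18.1 = 80.1°.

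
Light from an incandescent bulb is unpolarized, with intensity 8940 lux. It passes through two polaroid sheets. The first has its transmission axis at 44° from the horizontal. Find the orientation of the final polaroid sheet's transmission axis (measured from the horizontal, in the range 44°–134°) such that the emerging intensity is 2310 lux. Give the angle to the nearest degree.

Unpolarized light through the first polarizer → I₁ = ½ I₀, now polarized at 44°.
Target fraction: 2310 / 8940 lux = 0.2584 of I₀.
Need I₂/I₀ = 0.2584, so cos²(θ − 44°) = 0.2584 / 0.5 = 0.5168.
θ − 44° = arccos(√0.5168) = 44.0°, giving θ ≈ 44 + 44.0 = 88.0°.

θ ≈ 88°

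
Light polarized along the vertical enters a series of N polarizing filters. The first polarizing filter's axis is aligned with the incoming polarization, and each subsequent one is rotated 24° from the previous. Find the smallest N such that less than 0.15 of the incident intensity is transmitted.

N = 12

First polarizer is aligned with the polarization: full transmission.
Each further stage multiplies by cos²(24°) = 0.8346.
After N polarizers: T = 0.8346^(N−1). Require T < 0.15 ⇒ N−1 > ln(0.15)/ln(0.8346) = 10.49, so N−1 ≥ 11 and N = 12.
Check: N=12 gives T = 0.1368 < 0.15; N=11 gives T = 0.1639.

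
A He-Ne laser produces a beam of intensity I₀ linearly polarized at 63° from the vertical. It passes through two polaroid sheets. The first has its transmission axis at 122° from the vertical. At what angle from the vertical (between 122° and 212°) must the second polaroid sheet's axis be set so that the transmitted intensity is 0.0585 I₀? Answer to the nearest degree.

θ ≈ 184°

I₁ = I₀ cos²(122° − 63°) = I₀ cos²(59°) = 0.2653 I₀.
Need I₂/I₀ = 0.0585, so cos²(θ − 122°) = 0.0585 / 0.2653 = 0.2205.
θ − 122° = arccos(√0.2205) = 62.0°, giving θ ≈ 122 + 62.0 = 184.0°.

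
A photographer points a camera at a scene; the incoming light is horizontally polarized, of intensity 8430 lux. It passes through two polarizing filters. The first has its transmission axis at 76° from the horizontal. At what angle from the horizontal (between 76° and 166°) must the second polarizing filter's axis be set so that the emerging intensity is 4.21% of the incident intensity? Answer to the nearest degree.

θ ≈ 108°

By Malus's law, I₁ = I₀ cos²(76° − 0°) = I₀ cos²(76°) = 0.05853 I₀.
Need I₂/I₀ = 0.0421, so cos²(θ − 76°) = 0.0421 / 0.05853 = 0.7193.
θ − 76° = arccos(√0.7193) = 32.0°, giving θ ≈ 76 + 32.0 = 108.0°.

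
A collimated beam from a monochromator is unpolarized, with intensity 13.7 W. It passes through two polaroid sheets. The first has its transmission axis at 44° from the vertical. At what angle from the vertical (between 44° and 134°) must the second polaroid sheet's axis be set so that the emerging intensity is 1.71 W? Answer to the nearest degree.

Unpolarized light through the first polarizer → I₁ = ½ I₀, now polarized at 44°.
Target fraction: 1.71 / 13.7 W = 0.1248 of I₀.
Need I₂/I₀ = 0.1248, so cos²(θ − 44°) = 0.1248 / 0.5 = 0.2496.
θ − 44° = arccos(√0.2496) = 60.0°, giving θ ≈ 44 + 60.0 = 104.0°.

θ ≈ 104°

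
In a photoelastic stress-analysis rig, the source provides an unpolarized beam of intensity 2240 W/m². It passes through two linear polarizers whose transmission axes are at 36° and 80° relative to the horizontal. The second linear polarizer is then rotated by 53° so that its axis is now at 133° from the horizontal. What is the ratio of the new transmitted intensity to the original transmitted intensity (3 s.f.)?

I_new/I_old ≈ 0.0287

Before rotation:
Unpolarized light through the first polarizer → I₁ = ½ I₀, now polarized at 36°.
I₂ = I₁ cos²(80° − 36°) = 0.5 I₀ · cos²(44°) = 0.2587 I₀.
After rotation:
Unpolarized light through the first polarizer → I₁ = ½ I₀, now polarized at 36°.
Angle between axes 1 and 2: 83°. I₂ = 0.5 I₀ · cos²(83°) = 0.007426 I₀.
Ratio = 0.007426 / 0.2587 = 0.0287.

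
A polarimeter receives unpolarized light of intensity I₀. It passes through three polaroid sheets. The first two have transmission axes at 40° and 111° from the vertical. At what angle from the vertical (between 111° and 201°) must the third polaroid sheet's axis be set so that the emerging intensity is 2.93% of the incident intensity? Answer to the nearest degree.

Unpolarized light through the first polarizer → I₁ = ½ I₀, now polarized at 40°.
I₂ = I₁ cos²(111° − 40°) = 0.5 I₀ · cos²(71°) = 0.053 I₀.
Need I₃/I₀ = 0.0293, so cos²(θ − 111°) = 0.0293 / 0.053 = 0.5529.
θ − 111° = arccos(√0.5529) = 42.0°, giving θ ≈ 111 + 42.0 = 153.0°.

θ ≈ 153°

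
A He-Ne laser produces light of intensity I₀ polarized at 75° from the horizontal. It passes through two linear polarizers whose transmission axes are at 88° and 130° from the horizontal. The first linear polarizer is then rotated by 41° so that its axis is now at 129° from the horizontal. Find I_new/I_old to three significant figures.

I_new/I_old ≈ 0.659

Before rotation:
By Malus's law, I₁ = I₀ cos²(88° − 75°) = I₀ cos²(13°) = 0.9494 I₀.
I₂ = I₁ cos²(130° − 88°) = 0.9494 I₀ · cos²(42°) = 0.5243 I₀.
After rotation:
I₁ = I₀ cos²(129° − 75°) = I₀ cos²(54°) = 0.3455 I₀.
I₂ = I₁ cos²(130° − 129°) = 0.3455 I₀ · cos²(1°) = 0.3454 I₀.
Ratio = 0.3454 / 0.5243 = 0.6587.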